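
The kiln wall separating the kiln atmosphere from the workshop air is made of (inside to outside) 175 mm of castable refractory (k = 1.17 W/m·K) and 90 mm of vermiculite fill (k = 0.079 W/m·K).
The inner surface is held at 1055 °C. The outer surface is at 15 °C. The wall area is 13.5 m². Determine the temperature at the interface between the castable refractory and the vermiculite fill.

T ≈ 934 °C

Series thermal resistances:
R_castable refractory = L/(kA) = 0.175/(1.17×13.5) = 0.01108 K/W
R_vermiculite fill = L/(kA) = 0.09/(0.079×13.5) = 0.08439 K/W
R_total = 0.09547 K/W;  Q = ΔT/R_total = 1040/0.09547 = 10890 W
T_interface = T_inner − Q·ΣR(inner→interface) = 1055 − 10900×0.01108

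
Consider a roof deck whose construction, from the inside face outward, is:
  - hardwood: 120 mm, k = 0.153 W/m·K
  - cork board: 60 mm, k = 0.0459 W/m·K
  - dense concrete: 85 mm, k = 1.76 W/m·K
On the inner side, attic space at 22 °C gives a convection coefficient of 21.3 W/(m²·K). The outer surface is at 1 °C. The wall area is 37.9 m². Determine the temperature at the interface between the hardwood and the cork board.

T ≈ 14 °C

Using the resistance-network approach (series):
R_inner film = 1/(h_i·A) = 1/(21.3×37.9) = 0.001239 K/W
R_hardwood = L/(kA) = 0.12/(0.153×37.9) = 0.02069 K/W
R_cork board = L/(kA) = 0.06/(0.0459×37.9) = 0.03449 K/W
R_dense concrete = L/(kA) = 0.085/(1.76×37.9) = 0.001274 K/W
R_total = 0.0577 K/W;  Q = ΔT/R_total = 21/0.0577 = 364 W
T_interface = T_inner − Q·ΣR(inner→interface) = 22 − 364×0.02193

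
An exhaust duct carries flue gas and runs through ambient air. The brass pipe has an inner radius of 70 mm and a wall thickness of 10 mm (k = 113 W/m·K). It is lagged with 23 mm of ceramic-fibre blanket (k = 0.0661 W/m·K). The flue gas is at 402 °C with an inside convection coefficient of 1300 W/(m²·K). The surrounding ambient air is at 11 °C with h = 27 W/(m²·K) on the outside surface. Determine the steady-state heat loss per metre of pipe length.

q′ ≈ 586 W/m

For a radial system each layer contributes R = ln(r_out/r_in)/(2πkL); films add R = 1/(hA).
R_inner film = 1/(h_i·2πr₁L) = 1/(1300×2π×0.07×1) = 0.001749 K/W
R_brass pipe wall = ln(80/70)/(2π×113×1) = 1.881×10^-4 K/W
R_ceramic-fibre blanket = ln(103/80)/(2π×0.0661×1) = 0.6085 K/W
R_outer film = 1/(h_o·2πr_oL) = 1/(27×2π×0.103×1) = 0.05723 K/W
R_total = 0.6676 K/W
Q = ΔT/R_total = 391/0.6676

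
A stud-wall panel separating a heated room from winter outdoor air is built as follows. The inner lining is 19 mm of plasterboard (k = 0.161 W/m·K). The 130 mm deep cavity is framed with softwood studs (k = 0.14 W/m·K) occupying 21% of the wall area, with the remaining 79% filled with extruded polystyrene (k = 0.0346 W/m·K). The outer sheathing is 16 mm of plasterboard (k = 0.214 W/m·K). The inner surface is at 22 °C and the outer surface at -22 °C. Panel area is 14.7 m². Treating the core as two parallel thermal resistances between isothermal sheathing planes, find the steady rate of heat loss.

Sheathing layers in series; stud and cavity paths in parallel between them.
R_inner = 0.019/(0.161×14.7) = 0.008028 K/W
R_stud  = 0.13/(0.14×0.21×14.7) = 0.3008 K/W
R_cav   = 0.13/(0.0346×0.79×14.7) = 0.3235 K/W
1/R_core = 1/R_stud + 1/R_cav → R_core = 0.1559 K/W
R_outer = 0.016/(0.214×14.7) = 0.005086 K/W
R_total = 0.169 K/W
Q = ΔT/R_total = 44/0.169

Q ≈ 260 W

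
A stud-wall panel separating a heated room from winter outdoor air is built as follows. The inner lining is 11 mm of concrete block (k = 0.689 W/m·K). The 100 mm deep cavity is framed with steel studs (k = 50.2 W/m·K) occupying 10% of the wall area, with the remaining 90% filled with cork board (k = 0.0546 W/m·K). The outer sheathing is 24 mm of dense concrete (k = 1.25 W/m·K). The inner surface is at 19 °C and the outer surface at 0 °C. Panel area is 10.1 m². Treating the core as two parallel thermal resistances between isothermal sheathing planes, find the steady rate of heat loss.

Q ≈ 3500 W

Sheathing layers in series; stud and cavity paths in parallel between them.
R_inner = 0.011/(0.689×10.1) = 0.001581 K/W
R_stud  = 0.1/(50.2×0.1×10.1) = 0.001972 K/W
R_cav   = 0.1/(0.0546×0.9×10.1) = 0.2015 K/W
1/R_core = 1/R_stud + 1/R_cav → R_core = 0.001953 K/W
R_outer = 0.024/(1.25×10.1) = 0.001901 K/W
R_total = 0.005435 K/W
Q = ΔT/R_total = 19/0.005435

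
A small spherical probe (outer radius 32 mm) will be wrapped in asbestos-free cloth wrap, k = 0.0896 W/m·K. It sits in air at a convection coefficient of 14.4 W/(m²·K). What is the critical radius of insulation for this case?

For a sphere r_cr = 2k/h = 2×0.0896/14.4
r_cr = 12.4 mm; since the bare radius (32 mm) is above r_cr, any added insulation will reduce heat loss.

r_cr ≈ 12.4 mm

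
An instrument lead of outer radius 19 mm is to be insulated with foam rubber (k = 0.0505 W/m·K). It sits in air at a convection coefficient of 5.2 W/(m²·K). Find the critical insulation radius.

r_cr ≈ 9.71 mm

For a cylinder r_cr = k/h = 0.0505/5.2
r_cr = 9.71 mm; since the bare radius (19 mm) is above r_cr, any added insulation will reduce heat loss.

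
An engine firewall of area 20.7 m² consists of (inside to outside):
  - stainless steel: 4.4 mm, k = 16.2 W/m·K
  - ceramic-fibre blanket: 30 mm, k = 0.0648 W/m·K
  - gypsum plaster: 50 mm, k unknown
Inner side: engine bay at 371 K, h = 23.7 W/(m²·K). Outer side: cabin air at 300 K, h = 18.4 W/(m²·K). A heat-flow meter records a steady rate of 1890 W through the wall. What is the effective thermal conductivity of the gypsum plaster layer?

k ≈ 0.23 W/(m·K)

Thermal resistances in series:
R_inner film = 1/(h_i·A) = 1/(23.7×20.7) = 0.002038 K/W
R_stainless steel = L/(kA) = 0.0044/(16.2×20.7) = 1.312×10^-5 K/W
R_ceramic-fibre blanket = L/(kA) = 0.03/(0.0648×20.7) = 0.02237 K/W
R_outer film = 1/(h_o·A) = 1/(18.4×20.7) = 0.002625 K/W
Sum of known resistances R_other = 0.02704 K/W
Total R = ΔT/Q = 71/1890 = 0.03757 K/W
R_gypsum plaster = R_total − R_other = 0.01052 K/W
k = L/(R·A) = 0.05/(0.01052×20.7)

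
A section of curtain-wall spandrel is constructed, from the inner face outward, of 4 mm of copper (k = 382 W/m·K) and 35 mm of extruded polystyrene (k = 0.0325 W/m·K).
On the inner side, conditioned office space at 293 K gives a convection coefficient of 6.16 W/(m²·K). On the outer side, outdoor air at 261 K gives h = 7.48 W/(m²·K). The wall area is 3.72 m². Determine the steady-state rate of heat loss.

Q ≈ 86.7 W

Model the wall as resistances in series:
R_inner film = 1/(h_i·A) = 1/(6.16×3.72) = 0.04364 K/W
R_copper = L/(kA) = 0.004/(382×3.72) = 2.815×10^-6 K/W
R_extruded polystyrene = L/(kA) = 0.035/(0.0325×3.72) = 0.2895 K/W
R_outer film = 1/(h_o·A) = 1/(7.48×3.72) = 0.03594 K/W
R_total = 0.3691 K/W
Q = ΔT / R_total = 32 / 0.3691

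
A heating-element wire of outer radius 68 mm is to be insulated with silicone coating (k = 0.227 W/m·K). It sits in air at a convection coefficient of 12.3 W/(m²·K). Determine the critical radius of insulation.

For a cylinder r_cr = k/h = 0.227/12.3
r_cr = 18.5 mm; since the bare radius (68 mm) is above r_cr, any added insulation will reduce heat loss.

r_cr ≈ 18.5 mm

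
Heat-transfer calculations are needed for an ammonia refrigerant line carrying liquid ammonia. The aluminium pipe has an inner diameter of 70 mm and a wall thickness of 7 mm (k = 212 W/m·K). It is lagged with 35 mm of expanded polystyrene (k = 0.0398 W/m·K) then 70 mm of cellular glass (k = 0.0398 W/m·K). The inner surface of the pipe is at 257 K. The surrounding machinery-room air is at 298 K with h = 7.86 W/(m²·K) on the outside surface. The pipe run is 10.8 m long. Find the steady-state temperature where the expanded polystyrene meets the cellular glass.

T ≈ 276 K

Treating each annulus and film as a series resistance:
R_aluminium pipe wall = ln(42/35)/(2π×212×10.8) = 1.267×10^-5 K/W
R_expanded polystyrene = ln(77/42)/(2π×0.0398×10.8) = 0.2244 K/W
R_cellular glass = ln(147/77)/(2π×0.0398×10.8) = 0.2394 K/W
R_outer film = 1/(h_o·2πr_oL) = 1/(7.86×2π×0.147×10.8) = 0.01275 K/W
R_total = 0.4766 K/W
Q = ΔT/R_total = 41/0.4766
Q = 86 W
T_interface = T_inner + Q·ΣR(inner→interface) = 257 + 86×0.2244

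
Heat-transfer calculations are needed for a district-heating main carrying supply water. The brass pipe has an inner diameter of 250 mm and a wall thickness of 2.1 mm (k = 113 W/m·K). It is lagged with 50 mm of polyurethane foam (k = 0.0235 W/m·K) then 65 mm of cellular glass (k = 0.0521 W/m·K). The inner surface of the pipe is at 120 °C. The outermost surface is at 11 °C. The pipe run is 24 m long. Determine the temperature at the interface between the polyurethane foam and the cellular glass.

T ≈ 43.5 °C

For a radial system each layer contributes R = ln(r_out/r_in)/(2πkL); films add R = 1/(hA).
R_brass pipe wall = ln(127.1/125)/(2π×113×24) = 9.777×10^-7 K/W
R_polyurethane foam = ln(177.1/127.1)/(2π×0.0235×24) = 0.09361 K/W
R_cellular glass = ln(242.1/177.1)/(2π×0.0521×24) = 0.03979 K/W
R_total = 0.1334 K/W
Q = ΔT/R_total = 109/0.1334
Q = 817 W
T_interface = T_inner − Q·ΣR(inner→interface) = 120 − 817×0.09361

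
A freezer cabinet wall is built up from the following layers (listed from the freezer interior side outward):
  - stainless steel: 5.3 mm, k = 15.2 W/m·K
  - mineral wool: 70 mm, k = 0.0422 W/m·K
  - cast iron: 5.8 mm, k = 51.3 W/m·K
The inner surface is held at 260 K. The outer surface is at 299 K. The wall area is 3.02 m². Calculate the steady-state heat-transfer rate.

Series thermal resistances:
R_stainless steel = L/(kA) = 0.0053/(15.2×3.02) = 1.155×10^-4 K/W
R_mineral wool = L/(kA) = 0.07/(0.0422×3.02) = 0.5493 K/W
R_cast iron = L/(kA) = 0.0058/(51.3×3.02) = 3.744×10^-5 K/W
R_total = 0.5494 K/W
Q = ΔT / R_total = 39 / 0.5494

Q ≈ 71 W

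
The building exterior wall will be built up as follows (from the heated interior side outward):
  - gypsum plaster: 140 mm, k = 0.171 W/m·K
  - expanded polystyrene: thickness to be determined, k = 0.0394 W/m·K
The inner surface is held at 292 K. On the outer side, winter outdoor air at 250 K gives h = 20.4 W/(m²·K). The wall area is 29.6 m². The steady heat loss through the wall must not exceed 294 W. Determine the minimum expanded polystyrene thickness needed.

L ≈ 132 mm

Treating each layer as a thermal resistance in series:
R_gypsum plaster = L/(kA) = 0.14/(0.171×29.6) = 0.02766 K/W
R_outer film = 1/(h_o·A) = 1/(20.4×29.6) = 0.001656 K/W
Sum of the known resistances R_other = 0.02932 K/W
Required total resistance R_tot = ΔT/Q_allow = 42/294 = 0.1429 K/W
R_expanded polystyrene = R_tot − R_other = 0.1135 K/W
L = R·k·A = 0.1135×0.0394×29.6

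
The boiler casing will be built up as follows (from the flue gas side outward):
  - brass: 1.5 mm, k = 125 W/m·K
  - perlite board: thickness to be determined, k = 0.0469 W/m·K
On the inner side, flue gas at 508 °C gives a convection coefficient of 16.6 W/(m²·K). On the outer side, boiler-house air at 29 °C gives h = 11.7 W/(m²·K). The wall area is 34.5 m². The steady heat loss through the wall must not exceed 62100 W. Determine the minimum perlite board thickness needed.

L ≈ 5.65 mm

Treating each layer as a thermal resistance in series:
R_inner film = 1/(h_i·A) = 1/(16.6×34.5) = 0.001746 K/W
R_brass = L/(kA) = 0.0015/(125×34.5) = 3.478×10^-7 K/W
R_outer film = 1/(h_o·A) = 1/(11.7×34.5) = 0.002477 K/W
Sum of the known resistances R_other = 0.004224 K/W
Required total resistance R_tot = ΔT/Q_allow = 479/62100 = 0.007713 K/W
R_perlite board = R_tot − R_other = 0.00349 K/W
L = R·k·A = 0.00349×0.0469×34.5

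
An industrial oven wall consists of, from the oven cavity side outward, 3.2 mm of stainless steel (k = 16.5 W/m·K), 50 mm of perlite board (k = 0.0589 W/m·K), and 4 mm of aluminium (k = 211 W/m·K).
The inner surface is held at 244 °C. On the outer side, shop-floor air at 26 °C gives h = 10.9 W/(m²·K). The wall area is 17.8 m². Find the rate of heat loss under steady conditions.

Q ≈ 4120 W

Thermal resistances in series:
R_stainless steel = L/(kA) = 0.0032/(16.5×17.8) = 1.09×10^-5 K/W
R_perlite board = L/(kA) = 0.05/(0.0589×17.8) = 0.04769 K/W
R_aluminium = L/(kA) = 0.004/(211×17.8) = 1.065×10^-6 K/W
R_outer film = 1/(h_o·A) = 1/(10.9×17.8) = 0.005154 K/W
R_total = 0.05286 K/W
Q = ΔT / R_total = 218 / 0.05286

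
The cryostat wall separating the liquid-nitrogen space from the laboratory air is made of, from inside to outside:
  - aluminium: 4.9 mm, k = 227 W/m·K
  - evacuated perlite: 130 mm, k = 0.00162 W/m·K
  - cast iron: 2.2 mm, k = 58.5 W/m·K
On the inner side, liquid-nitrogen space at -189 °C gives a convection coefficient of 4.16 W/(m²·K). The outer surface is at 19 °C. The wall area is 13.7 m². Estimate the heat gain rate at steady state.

Q ≈ 35.4 W

Using the resistance-network approach (series):
R_inner film = 1/(h_i·A) = 1/(4.16×13.7) = 0.01755 K/W
R_aluminium = L/(kA) = 0.0049/(227×13.7) = 1.576×10^-6 K/W
R_evacuated perlite = L/(kA) = 0.13/(0.00162×13.7) = 5.857 K/W
R_cast iron = L/(kA) = 0.0022/(58.5×13.7) = 2.745×10^-6 K/W
R_total = 5.875 K/W
Q = ΔT / R_total = 208 / 5.875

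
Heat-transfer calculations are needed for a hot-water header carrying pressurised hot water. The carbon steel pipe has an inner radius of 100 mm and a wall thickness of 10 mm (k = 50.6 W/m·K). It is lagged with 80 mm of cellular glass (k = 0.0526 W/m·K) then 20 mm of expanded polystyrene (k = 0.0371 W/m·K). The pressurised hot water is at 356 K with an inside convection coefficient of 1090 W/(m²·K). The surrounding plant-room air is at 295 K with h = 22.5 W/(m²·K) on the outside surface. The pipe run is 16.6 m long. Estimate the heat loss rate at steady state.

Q ≈ 478 W

For a radial system each layer contributes R = ln(r_out/r_in)/(2πkL); films add R = 1/(hA).
R_inner film = 1/(h_i·2πr₁L) = 1/(1090×2π×0.1×16.6) = 8.796×10^-5 K/W
R_carbon steel pipe wall = ln(110/100)/(2π×50.6×16.6) = 1.806×10^-5 K/W
R_cellular glass = ln(190/110)/(2π×0.0526×16.6) = 0.09962 K/W
R_expanded polystyrene = ln(210/190)/(2π×0.0371×16.6) = 0.02586 K/W
R_outer film = 1/(h_o·2πr_oL) = 1/(22.5×2π×0.21×16.6) = 0.002029 K/W
R_total = 0.1276 K/W
Q = ΔT/R_total = 61/0.1276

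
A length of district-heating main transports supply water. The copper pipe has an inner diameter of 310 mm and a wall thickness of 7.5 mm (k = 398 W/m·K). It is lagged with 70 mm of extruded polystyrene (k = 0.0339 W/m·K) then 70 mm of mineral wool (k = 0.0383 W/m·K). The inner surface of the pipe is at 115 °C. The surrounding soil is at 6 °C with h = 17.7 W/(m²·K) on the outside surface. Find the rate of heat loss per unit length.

q′ ≈ 38.9 W/m

Cylindrical conduction, so R = ln(r₂/r₁)/(2πkL) per layer, in series:
R_copper pipe wall = ln(162.5/155)/(2π×398×1) = 1.89×10^-5 K/W
R_extruded polystyrene = ln(232.5/162.5)/(2π×0.0339×1) = 1.682 K/W
R_mineral wool = ln(302.5/232.5)/(2π×0.0383×1) = 1.094 K/W
R_outer film = 1/(h_o·2πr_oL) = 1/(17.7×2π×0.3025×1) = 0.02972 K/W
R_total = 2.805 K/W
Q = ΔT/R_total = 109/2.805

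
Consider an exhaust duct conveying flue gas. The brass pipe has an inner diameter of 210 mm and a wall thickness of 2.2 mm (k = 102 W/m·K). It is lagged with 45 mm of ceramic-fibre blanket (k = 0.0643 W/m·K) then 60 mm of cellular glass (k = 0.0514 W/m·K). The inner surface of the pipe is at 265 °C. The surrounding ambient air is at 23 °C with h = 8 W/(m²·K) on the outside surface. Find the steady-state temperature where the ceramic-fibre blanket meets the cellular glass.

T ≈ 160 °C

For a radial system each layer contributes R = ln(r_out/r_in)/(2πkL); films add R = 1/(hA).
R_brass pipe wall = ln(107.2/105)/(2π×102×1) = 3.236×10^-5 K/W
R_ceramic-fibre blanket = ln(152.2/107.2)/(2π×0.0643×1) = 0.8676 K/W
R_cellular glass = ln(212.2/152.2)/(2π×0.0514×1) = 1.029 K/W
R_outer film = 1/(h_o·2πr_oL) = 1/(8×2π×0.2122×1) = 0.09375 K/W
R_total = 1.99 K/W
Q = ΔT/R_total = 242/1.99
Q = 122 W/m
T_interface = T_inner − Q·ΣR(inner→interface) = 265 − 122×0.8676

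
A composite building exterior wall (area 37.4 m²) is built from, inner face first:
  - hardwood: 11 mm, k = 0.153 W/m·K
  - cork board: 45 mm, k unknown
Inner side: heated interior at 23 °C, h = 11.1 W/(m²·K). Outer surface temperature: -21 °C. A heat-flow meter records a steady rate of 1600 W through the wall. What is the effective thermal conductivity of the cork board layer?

Thermal resistances in series:
R_inner film = 1/(h_i·A) = 1/(11.1×37.4) = 0.002409 K/W
R_hardwood = L/(kA) = 0.011/(0.153×37.4) = 0.001922 K/W
Sum of known resistances R_other = 0.004331 K/W
Total R = ΔT/Q = 44/1600 = 0.0275 K/W
R_cork board = R_total − R_other = 0.02317 K/W
k = L/(R·A) = 0.045/(0.02317×37.4)

k ≈ 0.0519 W/(m·K)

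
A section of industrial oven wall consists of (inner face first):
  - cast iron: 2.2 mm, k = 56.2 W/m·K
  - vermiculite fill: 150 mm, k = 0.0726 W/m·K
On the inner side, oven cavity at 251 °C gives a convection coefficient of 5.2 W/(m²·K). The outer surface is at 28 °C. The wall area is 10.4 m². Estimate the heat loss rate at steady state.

Q ≈ 1030 W

Treating each layer as a thermal resistance in series:
R_inner film = 1/(h_i·A) = 1/(5.2×10.4) = 0.01849 K/W
R_cast iron = L/(kA) = 0.0022/(56.2×10.4) = 3.764×10^-6 K/W
R_vermiculite fill = L/(kA) = 0.15/(0.0726×10.4) = 0.1987 K/W
R_total = 0.2172 K/W
Q = ΔT / R_total = 223 / 0.2172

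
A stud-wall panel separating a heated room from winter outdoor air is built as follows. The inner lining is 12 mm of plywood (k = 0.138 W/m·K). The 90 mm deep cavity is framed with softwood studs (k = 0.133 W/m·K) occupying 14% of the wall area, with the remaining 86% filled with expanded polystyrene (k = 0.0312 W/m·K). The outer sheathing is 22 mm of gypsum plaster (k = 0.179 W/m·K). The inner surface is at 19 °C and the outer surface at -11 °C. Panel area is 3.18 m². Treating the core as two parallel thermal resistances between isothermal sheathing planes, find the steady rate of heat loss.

Q ≈ 43.6 W

Sheathing layers in series; stud and cavity paths in parallel between them.
R_inner = 0.012/(0.138×3.18) = 0.02734 K/W
R_stud  = 0.09/(0.133×0.14×3.18) = 1.52 K/W
R_cav   = 0.09/(0.0312×0.86×3.18) = 1.055 K/W
1/R_core = 1/R_stud + 1/R_cav → R_core = 0.6227 K/W
R_outer = 0.022/(0.179×3.18) = 0.03865 K/W
R_total = 0.6887 K/W
Q = ΔT/R_total = 30/0.6887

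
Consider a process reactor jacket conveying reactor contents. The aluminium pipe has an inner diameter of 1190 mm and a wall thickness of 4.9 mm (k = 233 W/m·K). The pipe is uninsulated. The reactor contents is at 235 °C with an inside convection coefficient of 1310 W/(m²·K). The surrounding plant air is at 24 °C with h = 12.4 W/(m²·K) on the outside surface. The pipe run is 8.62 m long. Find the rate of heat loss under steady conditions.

Radial resistances (cylindrical: R_cond = ln(r_o/r_i)/(2πkL), R_conv = 1/(h·2πrL)):
R_inner film = 1/(h_i·2πr₁L) = 1/(1310×2π×0.595×8.62) = 2.369×10^-5 K/W
R_aluminium pipe wall = ln(599.9/595)/(2π×233×8.62) = 6.499×10^-7 K/W
R_outer film = 1/(h_o·2πr_oL) = 1/(12.4×2π×0.5999×8.62) = 0.002482 K/W
R_total = 0.002506 K/W
Q = ΔT/R_total = 211/0.002506

Q ≈ 84200 W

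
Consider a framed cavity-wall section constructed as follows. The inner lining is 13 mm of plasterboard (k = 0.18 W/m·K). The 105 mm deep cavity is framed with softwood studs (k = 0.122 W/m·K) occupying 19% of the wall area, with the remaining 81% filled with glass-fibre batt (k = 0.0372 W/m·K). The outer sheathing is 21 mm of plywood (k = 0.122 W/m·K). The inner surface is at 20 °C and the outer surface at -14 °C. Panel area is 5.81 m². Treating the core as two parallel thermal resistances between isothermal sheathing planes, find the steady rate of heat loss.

Sheathing layers in series; stud and cavity paths in parallel between them.
R_inner = 0.013/(0.18×5.81) = 0.01243 K/W
R_stud  = 0.105/(0.122×0.19×5.81) = 0.7797 K/W
R_cav   = 0.105/(0.0372×0.81×5.81) = 0.5998 K/W
1/R_core = 1/R_stud + 1/R_cav → R_core = 0.339 K/W
R_outer = 0.021/(0.122×5.81) = 0.02963 K/W
R_total = 0.381 K/W
Q = ΔT/R_total = 34/0.381

Q ≈ 89.2 W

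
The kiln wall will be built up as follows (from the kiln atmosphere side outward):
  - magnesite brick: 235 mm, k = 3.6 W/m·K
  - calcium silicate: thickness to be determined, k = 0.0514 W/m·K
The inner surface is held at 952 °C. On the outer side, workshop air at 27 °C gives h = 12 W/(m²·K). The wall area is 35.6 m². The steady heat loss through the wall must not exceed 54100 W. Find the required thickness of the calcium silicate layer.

L ≈ 23.6 mm

Treating each layer as a thermal resistance in series:
R_magnesite brick = L/(kA) = 0.235/(3.6×35.6) = 0.001834 K/W
R_outer film = 1/(h_o·A) = 1/(12×35.6) = 0.002341 K/W
Sum of the known resistances R_other = 0.004174 K/W
Required total resistance R_tot = ΔT/Q_allow = 925/54100 = 0.0171 K/W
R_calcium silicate = R_tot − R_other = 0.01292 K/W
L = R·k·A = 0.01292×0.0514×35.6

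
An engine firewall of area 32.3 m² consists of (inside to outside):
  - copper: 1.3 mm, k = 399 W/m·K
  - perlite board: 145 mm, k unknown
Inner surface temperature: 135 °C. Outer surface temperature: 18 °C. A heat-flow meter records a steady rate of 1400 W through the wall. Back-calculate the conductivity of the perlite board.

k ≈ 0.0537 W/(m·K)

Treating each layer as a thermal resistance in series:
R_copper = L/(kA) = 0.0013/(399×32.3) = 1.009×10^-7 K/W
Sum of known resistances R_other = 1.009×10^-7 K/W
Total R = ΔT/Q = 117/1400 = 0.08357 K/W
R_perlite board = R_total − R_other = 0.08357 K/W
k = L/(R·A) = 0.145/(0.08357×32.3)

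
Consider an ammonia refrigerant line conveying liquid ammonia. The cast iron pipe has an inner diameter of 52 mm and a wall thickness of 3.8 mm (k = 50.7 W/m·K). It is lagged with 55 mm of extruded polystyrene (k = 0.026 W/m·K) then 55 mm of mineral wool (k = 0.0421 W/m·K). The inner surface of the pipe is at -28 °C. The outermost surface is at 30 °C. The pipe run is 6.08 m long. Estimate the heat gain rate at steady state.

Q ≈ 42.5 W

Per-layer cylindrical resistances, series-summed:
R_cast iron pipe wall = ln(29.8/26)/(2π×50.7×6.08) = 7.043×10^-5 K/W
R_extruded polystyrene = ln(84.8/29.8)/(2π×0.026×6.08) = 1.053 K/W
R_mineral wool = ln(139.8/84.8)/(2π×0.0421×6.08) = 0.3108 K/W
R_total = 1.364 K/W
Q = ΔT/R_total = 58/1.364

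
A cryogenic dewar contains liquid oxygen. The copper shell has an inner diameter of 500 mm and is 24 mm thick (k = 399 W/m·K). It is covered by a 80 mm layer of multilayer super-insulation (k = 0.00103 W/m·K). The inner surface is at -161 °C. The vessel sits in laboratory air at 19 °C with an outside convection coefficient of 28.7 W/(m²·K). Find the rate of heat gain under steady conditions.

Each spherical layer contributes R = (1/r_i − 1/r_o)/(4πk):
R_copper shell = (1/0.25 − 1/0.274)/(4π×399) = 6.988×10^-5 K/W
R_multilayer super-insulation = (1/0.274 − 1/0.354)/(4π×0.00103) = 63.72 K/W
R_outer film = 1/(h·4πr_o²) = 1/(28.7×4π×0.354²) = 0.02213 K/W
R_total = 63.74 K/W
Q = ΔT/R_total = 180/63.74

Q ≈ 2.82 W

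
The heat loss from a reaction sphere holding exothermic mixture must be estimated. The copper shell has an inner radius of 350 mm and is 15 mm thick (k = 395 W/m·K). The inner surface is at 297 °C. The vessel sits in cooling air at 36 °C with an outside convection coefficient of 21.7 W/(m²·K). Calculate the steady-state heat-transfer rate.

Q ≈ 9470 W

Radial (spherical) resistances in series:
R_copper shell = (1/0.35 − 1/0.365)/(4π×395) = 2.366×10^-5 K/W
R_outer film = 1/(h·4πr_o²) = 1/(21.7×4π×0.365²) = 0.02753 K/W
R_total = 0.02755 K/W
Q = ΔT/R_total = 261/0.02755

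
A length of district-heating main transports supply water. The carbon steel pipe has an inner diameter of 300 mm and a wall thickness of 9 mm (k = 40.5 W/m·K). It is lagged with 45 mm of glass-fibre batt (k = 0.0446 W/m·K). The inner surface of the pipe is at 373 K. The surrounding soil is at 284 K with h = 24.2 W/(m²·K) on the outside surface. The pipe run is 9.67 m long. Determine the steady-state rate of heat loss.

For a radial system each layer contributes R = ln(r_out/r_in)/(2πkL); films add R = 1/(hA).
R_carbon steel pipe wall = ln(159/150)/(2π×40.5×9.67) = 2.368×10^-5 K/W
R_glass-fibre batt = ln(204/159)/(2π×0.0446×9.67) = 0.09197 K/W
R_outer film = 1/(h_o·2πr_oL) = 1/(24.2×2π×0.204×9.67) = 0.003334 K/W
R_total = 0.09533 K/W
Q = ΔT/R_total = 89/0.09533

Q ≈ 934 W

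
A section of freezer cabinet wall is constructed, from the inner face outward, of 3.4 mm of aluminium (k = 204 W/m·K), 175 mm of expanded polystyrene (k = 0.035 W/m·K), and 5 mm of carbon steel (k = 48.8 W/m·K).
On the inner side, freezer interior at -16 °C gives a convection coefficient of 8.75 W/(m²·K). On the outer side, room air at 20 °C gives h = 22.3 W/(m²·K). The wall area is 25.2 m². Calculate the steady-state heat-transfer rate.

Q ≈ 176 W

Series thermal resistances:
R_inner film = 1/(h_i·A) = 1/(8.75×25.2) = 0.004535 K/W
R_aluminium = L/(kA) = 0.0034/(204×25.2) = 6.614×10^-7 K/W
R_expanded polystyrene = L/(kA) = 0.175/(0.035×25.2) = 0.1984 K/W
R_carbon steel = L/(kA) = 0.005/(48.8×25.2) = 4.066×10^-6 K/W
R_outer film = 1/(h_o·A) = 1/(22.3×25.2) = 0.001779 K/W
R_total = 0.2047 K/W
Q = ΔT / R_total = 36 / 0.2047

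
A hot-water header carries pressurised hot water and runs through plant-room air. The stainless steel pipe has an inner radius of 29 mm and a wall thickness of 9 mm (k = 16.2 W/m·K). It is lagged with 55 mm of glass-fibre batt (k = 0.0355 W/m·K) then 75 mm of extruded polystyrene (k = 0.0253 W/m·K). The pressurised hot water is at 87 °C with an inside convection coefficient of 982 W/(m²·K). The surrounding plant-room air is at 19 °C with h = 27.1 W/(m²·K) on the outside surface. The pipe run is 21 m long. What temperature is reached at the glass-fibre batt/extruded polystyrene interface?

Radial resistances (cylindrical: R_cond = ln(r_o/r_i)/(2πkL), R_conv = 1/(h·2πrL)):
R_inner film = 1/(h_i·2πr₁L) = 1/(982×2π×0.029×21) = 2.661×10^-4 K/W
R_stainless steel pipe wall = ln(38/29)/(2π×16.2×21) = 1.264×10^-4 K/W
R_glass-fibre batt = ln(93/38)/(2π×0.0355×21) = 0.1911 K/W
R_extruded polystyrene = ln(168/93)/(2π×0.0253×21) = 0.1771 K/W
R_outer film = 1/(h_o·2πr_oL) = 1/(27.1×2π×0.168×21) = 0.001665 K/W
R_total = 0.3703 K/W
Q = ΔT/R_total = 68/0.3703
Q = 184 W
T_interface = T_inner − Q·ΣR(inner→interface) = 87 − 184×0.1915

T ≈ 51.8 °C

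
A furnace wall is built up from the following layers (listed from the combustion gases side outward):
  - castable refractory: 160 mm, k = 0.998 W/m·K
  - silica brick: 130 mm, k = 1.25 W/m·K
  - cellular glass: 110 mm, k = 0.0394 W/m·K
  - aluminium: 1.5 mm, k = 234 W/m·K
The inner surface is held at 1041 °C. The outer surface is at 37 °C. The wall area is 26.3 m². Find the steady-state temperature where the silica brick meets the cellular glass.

T ≈ 954 °C

Model the wall as resistances in series:
R_castable refractory = L/(kA) = 0.16/(0.998×26.3) = 0.006096 K/W
R_silica brick = L/(kA) = 0.13/(1.25×26.3) = 0.003954 K/W
R_cellular glass = L/(kA) = 0.11/(0.0394×26.3) = 0.1062 K/W
R_aluminium = L/(kA) = 0.0015/(234×26.3) = 2.437×10^-7 K/W
R_total = 0.1162 K/W;  Q = ΔT/R_total = 1004/0.1162 = 8640 W
T_interface = T_inner − Q·ΣR(inner→interface) = 1041 − 8640×0.01005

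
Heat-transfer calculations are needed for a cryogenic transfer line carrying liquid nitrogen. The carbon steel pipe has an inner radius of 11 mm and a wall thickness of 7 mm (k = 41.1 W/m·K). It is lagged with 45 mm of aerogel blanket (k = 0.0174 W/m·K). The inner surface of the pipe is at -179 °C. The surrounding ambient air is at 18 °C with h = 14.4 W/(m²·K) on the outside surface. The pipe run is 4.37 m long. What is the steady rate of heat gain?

Treating each annulus and film as a series resistance:
R_carbon steel pipe wall = ln(18/11)/(2π×41.1×4.37) = 4.364×10^-4 K/W
R_aerogel blanket = ln(63/18)/(2π×0.0174×4.37) = 2.622 K/W
R_outer film = 1/(h_o·2πr_oL) = 1/(14.4×2π×0.063×4.37) = 0.04015 K/W
R_total = 2.663 K/W
Q = ΔT/R_total = 197/2.663

Q ≈ 74 W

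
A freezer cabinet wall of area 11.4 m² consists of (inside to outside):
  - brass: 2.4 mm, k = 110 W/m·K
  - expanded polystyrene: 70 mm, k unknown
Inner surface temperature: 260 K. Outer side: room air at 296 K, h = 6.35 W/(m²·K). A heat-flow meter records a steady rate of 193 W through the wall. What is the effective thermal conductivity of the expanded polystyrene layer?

Series thermal resistances:
R_brass = L/(kA) = 0.0024/(110×11.4) = 1.914×10^-6 K/W
R_outer film = 1/(h_o·A) = 1/(6.35×11.4) = 0.01381 K/W
Sum of known resistances R_other = 0.01382 K/W
Total R = ΔT/Q = 36/193 = 0.1865 K/W
R_expanded polystyrene = R_total − R_other = 0.1727 K/W
k = L/(R·A) = 0.07/(0.1727×11.4)

k ≈ 0.0356 W/(m·K)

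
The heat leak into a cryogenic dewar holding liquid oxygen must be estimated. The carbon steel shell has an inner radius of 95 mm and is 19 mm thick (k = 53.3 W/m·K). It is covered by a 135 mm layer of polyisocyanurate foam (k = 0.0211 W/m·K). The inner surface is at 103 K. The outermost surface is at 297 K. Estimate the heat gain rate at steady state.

Q ≈ 10.8 W

Spherical conduction: R = (1/r_in − 1/r_out)/(4πk) per layer; series-sum.
R_carbon steel shell = (1/0.095 − 1/0.114)/(4π×53.3) = 0.002619 K/W
R_polyisocyanurate foam = (1/0.114 − 1/0.249)/(4π×0.0211) = 17.94 K/W
R_total = 17.94 K/W
Q = ΔT/R_total = 194/17.94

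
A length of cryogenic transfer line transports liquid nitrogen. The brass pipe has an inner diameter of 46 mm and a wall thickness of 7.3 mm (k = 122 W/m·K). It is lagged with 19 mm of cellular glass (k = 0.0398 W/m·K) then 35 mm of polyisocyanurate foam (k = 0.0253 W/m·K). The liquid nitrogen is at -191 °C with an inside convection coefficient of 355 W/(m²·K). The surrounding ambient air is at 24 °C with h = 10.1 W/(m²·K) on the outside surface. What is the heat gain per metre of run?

Treating each annulus and film as a series resistance:
R_inner film = 1/(h_i·2πr₁L) = 1/(355×2π×0.023×1) = 0.01949 K/W
R_brass pipe wall = ln(30.3/23)/(2π×122×1) = 3.596×10^-4 K/W
R_cellular glass = ln(49.3/30.3)/(2π×0.0398×1) = 1.947 K/W
R_polyisocyanurate foam = ln(84.3/49.3)/(2π×0.0253×1) = 3.375 K/W
R_outer film = 1/(h_o·2πr_oL) = 1/(10.1×2π×0.0843×1) = 0.1869 K/W
R_total = 5.528 K/W
Q = ΔT/R_total = 215/5.528

q′ ≈ 38.9 W/m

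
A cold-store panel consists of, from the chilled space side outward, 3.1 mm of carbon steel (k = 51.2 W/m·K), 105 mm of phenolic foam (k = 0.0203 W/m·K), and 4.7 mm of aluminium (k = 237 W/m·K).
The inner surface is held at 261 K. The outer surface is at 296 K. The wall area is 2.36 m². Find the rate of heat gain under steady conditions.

Q ≈ 16 W

Model the wall as resistances in series:
R_carbon steel = L/(kA) = 0.0031/(51.2×2.36) = 2.566×10^-5 K/W
R_phenolic foam = L/(kA) = 0.105/(0.0203×2.36) = 2.192 K/W
R_aluminium = L/(kA) = 0.0047/(237×2.36) = 8.403×10^-6 K/W
R_total = 2.192 K/W
Q = ΔT / R_total = 35 / 2.192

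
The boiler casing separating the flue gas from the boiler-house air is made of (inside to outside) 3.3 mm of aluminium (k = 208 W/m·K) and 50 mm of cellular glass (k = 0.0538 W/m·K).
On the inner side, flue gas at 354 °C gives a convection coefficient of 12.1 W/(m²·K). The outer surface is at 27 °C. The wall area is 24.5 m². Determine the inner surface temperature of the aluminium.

Series thermal resistances:
R_inner film = 1/(h_i·A) = 1/(12.1×24.5) = 0.003373 K/W
R_aluminium = L/(kA) = 0.0033/(208×24.5) = 6.476×10^-7 K/W
R_cellular glass = L/(kA) = 0.05/(0.0538×24.5) = 0.03793 K/W
R_total = 0.04131 K/W;  Q = ΔT/R_total = 327/0.04131 = 7916 W
T_interface = T_inner − Q·ΣR(inner→interface) = 354 − 7920×0.003373

T ≈ 327 °C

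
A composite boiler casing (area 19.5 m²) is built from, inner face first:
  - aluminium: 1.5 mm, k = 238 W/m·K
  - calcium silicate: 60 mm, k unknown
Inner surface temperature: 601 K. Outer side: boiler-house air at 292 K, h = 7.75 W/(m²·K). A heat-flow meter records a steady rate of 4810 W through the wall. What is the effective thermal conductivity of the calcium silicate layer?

Using the resistance-network approach (series):
R_aluminium = L/(kA) = 0.0015/(238×19.5) = 3.232×10^-7 K/W
R_outer film = 1/(h_o·A) = 1/(7.75×19.5) = 0.006617 K/W
Sum of known resistances R_other = 0.006617 K/W
Total R = ΔT/Q = 309/4810 = 0.06424 K/W
R_calcium silicate = R_total − R_other = 0.05762 K/W
k = L/(R·A) = 0.06/(0.05762×19.5)

k ≈ 0.0534 W/(m·K)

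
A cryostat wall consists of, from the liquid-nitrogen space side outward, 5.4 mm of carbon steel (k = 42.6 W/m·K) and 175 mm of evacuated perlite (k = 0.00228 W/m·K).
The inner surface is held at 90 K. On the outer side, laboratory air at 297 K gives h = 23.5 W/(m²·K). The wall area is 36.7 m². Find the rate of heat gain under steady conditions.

Q ≈ 98.9 W

Series thermal resistances:
R_carbon steel = L/(kA) = 0.0054/(42.6×36.7) = 3.454×10^-6 K/W
R_evacuated perlite = L/(kA) = 0.175/(0.00228×36.7) = 2.091 K/W
R_outer film = 1/(h_o·A) = 1/(23.5×36.7) = 0.001159 K/W
R_total = 2.093 K/W
Q = ΔT / R_total = 207 / 2.093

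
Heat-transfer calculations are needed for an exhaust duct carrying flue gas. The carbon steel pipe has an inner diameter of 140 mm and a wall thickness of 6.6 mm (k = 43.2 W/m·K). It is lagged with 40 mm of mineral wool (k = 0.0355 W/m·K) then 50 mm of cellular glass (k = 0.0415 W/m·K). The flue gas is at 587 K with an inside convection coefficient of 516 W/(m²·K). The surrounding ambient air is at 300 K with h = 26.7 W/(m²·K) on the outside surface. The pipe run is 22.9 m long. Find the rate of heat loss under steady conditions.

Q ≈ 2000 W

Radial resistances (cylindrical: R_cond = ln(r_o/r_i)/(2πkL), R_conv = 1/(h·2πrL)):
R_inner film = 1/(h_i·2πr₁L) = 1/(516×2π×0.07×22.9) = 1.924×10^-4 K/W
R_carbon steel pipe wall = ln(76.6/70)/(2π×43.2×22.9) = 1.45×10^-5 K/W
R_mineral wool = ln(116.6/76.6)/(2π×0.0355×22.9) = 0.08226 K/W
R_cellular glass = ln(166.6/116.6)/(2π×0.0415×22.9) = 0.05976 K/W
R_outer film = 1/(h_o·2πr_oL) = 1/(26.7×2π×0.1666×22.9) = 0.001562 K/W
R_total = 0.1438 K/W
Q = ΔT/R_total = 287/0.1438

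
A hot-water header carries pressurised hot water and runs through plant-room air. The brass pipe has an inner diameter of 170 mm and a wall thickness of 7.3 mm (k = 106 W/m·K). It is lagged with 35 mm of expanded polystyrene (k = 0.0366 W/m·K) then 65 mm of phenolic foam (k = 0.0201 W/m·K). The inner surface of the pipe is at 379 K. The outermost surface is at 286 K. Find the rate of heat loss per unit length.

Radial resistances (cylindrical: R_cond = ln(r_o/r_i)/(2πkL), R_conv = 1/(h·2πrL)):
R_brass pipe wall = ln(92.3/85)/(2π×106×1) = 1.237×10^-4 K/W
R_expanded polystyrene = ln(127.3/92.3)/(2π×0.0366×1) = 1.398 K/W
R_phenolic foam = ln(192.3/127.3)/(2π×0.0201×1) = 3.266 K/W
R_total = 4.664 K/W
Q = ΔT/R_total = 93/4.664

q′ ≈ 19.9 W/m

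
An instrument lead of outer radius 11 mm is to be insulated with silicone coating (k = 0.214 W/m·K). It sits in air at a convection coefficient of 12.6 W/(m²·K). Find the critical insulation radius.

r_cr ≈ 17 mm

For a cylinder r_cr = k/h = 0.214/12.6
r_cr = 17 mm; since the bare radius (11 mm) is below r_cr, adding a thin layer of insulation will *increase* heat loss.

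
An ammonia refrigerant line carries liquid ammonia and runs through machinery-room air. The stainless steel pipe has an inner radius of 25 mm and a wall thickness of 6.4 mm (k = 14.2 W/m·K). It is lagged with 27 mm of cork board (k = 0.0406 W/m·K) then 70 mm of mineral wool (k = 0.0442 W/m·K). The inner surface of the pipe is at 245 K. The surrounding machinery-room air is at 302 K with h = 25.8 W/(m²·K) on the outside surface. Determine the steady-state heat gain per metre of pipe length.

For a radial system each layer contributes R = ln(r_out/r_in)/(2πkL); films add R = 1/(hA).
R_stainless steel pipe wall = ln(31.4/25)/(2π×14.2×1) = 0.002555 K/W
R_cork board = ln(58.4/31.4)/(2π×0.0406×1) = 2.432 K/W
R_mineral wool = ln(128.4/58.4)/(2π×0.0442×1) = 2.837 K/W
R_outer film = 1/(h_o·2πr_oL) = 1/(25.8×2π×0.1284×1) = 0.04804 K/W
R_total = 5.32 K/W
Q = ΔT/R_total = 57/5.32

q′ ≈ 10.7 W/m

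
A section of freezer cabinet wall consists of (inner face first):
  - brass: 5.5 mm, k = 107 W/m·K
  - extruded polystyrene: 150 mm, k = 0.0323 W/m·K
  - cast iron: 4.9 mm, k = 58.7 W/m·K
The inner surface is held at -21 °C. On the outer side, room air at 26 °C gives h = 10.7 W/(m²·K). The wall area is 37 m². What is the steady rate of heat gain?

Q ≈ 367 W

Model the wall as resistances in series:
R_brass = L/(kA) = 0.0055/(107×37) = 1.389×10^-6 K/W
R_extruded polystyrene = L/(kA) = 0.15/(0.0323×37) = 0.1255 K/W
R_cast iron = L/(kA) = 0.0049/(58.7×37) = 2.256×10^-6 K/W
R_outer film = 1/(h_o·A) = 1/(10.7×37) = 0.002526 K/W
R_total = 0.128 K/W
Q = ΔT / R_total = 47 / 0.128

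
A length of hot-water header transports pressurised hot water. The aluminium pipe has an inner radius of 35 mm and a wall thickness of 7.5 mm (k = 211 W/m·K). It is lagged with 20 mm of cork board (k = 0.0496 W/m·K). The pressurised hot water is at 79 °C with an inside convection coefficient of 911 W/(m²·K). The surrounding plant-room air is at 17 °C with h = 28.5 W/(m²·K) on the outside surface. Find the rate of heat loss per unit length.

Radial resistances (cylindrical: R_cond = ln(r_o/r_i)/(2πkL), R_conv = 1/(h·2πrL)):
R_inner film = 1/(h_i·2πr₁L) = 1/(911×2π×0.035×1) = 0.004992 K/W
R_aluminium pipe wall = ln(42.5/35)/(2π×211×1) = 1.464×10^-4 K/W
R_cork board = ln(62.5/42.5)/(2π×0.0496×1) = 1.238 K/W
R_outer film = 1/(h_o·2πr_oL) = 1/(28.5×2π×0.0625×1) = 0.08935 K/W
R_total = 1.332 K/W
Q = ΔT/R_total = 62/1.332

q′ ≈ 46.5 W/m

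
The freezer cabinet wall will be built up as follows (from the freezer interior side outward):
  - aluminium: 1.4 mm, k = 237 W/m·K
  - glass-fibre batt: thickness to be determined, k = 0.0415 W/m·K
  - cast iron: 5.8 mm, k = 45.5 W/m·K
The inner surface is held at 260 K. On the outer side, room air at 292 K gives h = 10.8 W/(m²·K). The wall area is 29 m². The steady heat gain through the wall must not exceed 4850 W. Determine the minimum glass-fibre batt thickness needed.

Thermal resistances in series:
R_aluminium = L/(kA) = 0.0014/(237×29) = 2.037×10^-7 K/W
R_cast iron = L/(kA) = 0.0058/(45.5×29) = 4.396×10^-6 K/W
R_outer film = 1/(h_o·A) = 1/(10.8×29) = 0.003193 K/W
Sum of the known resistances R_other = 0.003197 K/W
Required total resistance R_tot = ΔT/Q_allow = 32/4850 = 0.006598 K/W
R_glass-fibre batt = R_tot − R_other = 0.0034 K/W
L = R·k·A = 0.0034×0.0415×29

L ≈ 4.09 mm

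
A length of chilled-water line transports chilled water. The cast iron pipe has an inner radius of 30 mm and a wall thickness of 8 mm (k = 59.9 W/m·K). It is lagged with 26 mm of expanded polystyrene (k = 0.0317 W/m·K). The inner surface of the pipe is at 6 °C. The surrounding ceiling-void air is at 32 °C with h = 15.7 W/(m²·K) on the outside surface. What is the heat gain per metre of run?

Per-layer cylindrical resistances, series-summed:
R_cast iron pipe wall = ln(38/30)/(2π×59.9×1) = 6.281×10^-4 K/W
R_expanded polystyrene = ln(64/38)/(2π×0.0317×1) = 2.617 K/W
R_outer film = 1/(h_o·2πr_oL) = 1/(15.7×2π×0.064×1) = 0.1584 K/W
R_total = 2.776 K/W
Q = ΔT/R_total = 26/2.776

q′ ≈ 9.37 W/m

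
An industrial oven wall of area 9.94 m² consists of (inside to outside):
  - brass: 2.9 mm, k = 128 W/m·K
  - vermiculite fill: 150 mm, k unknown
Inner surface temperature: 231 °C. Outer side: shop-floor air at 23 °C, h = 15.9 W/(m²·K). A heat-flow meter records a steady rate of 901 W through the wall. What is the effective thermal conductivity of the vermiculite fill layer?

k ≈ 0.0672 W/(m·K)

Series thermal resistances:
R_brass = L/(kA) = 0.0029/(128×9.94) = 2.279×10^-6 K/W
R_outer film = 1/(h_o·A) = 1/(15.9×9.94) = 0.006327 K/W
Sum of known resistances R_other = 0.00633 K/W
Total R = ΔT/Q = 208/901 = 0.2309 K/W
R_vermiculite fill = R_total − R_other = 0.2245 K/W
k = L/(R·A) = 0.15/(0.2245×9.94)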